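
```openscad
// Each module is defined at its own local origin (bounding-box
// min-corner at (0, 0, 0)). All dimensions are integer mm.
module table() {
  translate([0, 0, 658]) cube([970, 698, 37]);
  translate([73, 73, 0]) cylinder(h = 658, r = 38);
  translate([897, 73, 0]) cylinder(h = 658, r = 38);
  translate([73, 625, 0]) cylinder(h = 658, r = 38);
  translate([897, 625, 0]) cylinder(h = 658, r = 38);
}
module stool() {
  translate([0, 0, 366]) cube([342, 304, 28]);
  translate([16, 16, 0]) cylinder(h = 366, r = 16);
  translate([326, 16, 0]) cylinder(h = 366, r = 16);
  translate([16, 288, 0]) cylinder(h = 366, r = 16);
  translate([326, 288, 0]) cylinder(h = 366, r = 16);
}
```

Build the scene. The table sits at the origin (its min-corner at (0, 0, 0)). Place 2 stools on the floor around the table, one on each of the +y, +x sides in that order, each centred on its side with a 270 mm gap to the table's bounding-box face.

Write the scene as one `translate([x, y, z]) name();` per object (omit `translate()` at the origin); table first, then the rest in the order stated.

table();
translate([314, 968, 0]) stool();
translate([1240, 197, 0]) stool();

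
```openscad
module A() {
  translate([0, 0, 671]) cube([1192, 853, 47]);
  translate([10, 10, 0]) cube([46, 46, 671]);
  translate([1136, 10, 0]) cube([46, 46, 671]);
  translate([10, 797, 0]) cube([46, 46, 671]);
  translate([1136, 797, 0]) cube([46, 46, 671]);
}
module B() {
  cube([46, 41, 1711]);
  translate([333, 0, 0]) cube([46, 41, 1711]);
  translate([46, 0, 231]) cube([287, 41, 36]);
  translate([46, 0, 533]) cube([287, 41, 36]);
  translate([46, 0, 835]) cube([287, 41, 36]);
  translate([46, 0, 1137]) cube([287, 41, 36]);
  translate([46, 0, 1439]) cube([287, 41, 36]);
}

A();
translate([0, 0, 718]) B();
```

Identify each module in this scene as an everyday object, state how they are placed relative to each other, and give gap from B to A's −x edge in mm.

The ladder's min-x is at 0; the table's min-x is 0; gap = 0 mm.

A is a table. B is a ladder. The ladder is on top of the table. The gap from the ladder to the table's −x edge is 0 mm.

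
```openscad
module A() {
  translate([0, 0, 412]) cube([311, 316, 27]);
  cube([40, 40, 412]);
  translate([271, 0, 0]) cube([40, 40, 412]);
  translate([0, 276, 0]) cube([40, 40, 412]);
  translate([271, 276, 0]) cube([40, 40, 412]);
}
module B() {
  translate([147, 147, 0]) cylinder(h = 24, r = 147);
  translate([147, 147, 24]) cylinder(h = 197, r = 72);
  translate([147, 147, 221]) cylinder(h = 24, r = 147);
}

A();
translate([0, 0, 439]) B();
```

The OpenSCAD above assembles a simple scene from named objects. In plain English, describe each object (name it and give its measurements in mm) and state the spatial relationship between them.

A is a four-legged stool. The seat is 311×316 mm, 27 mm thick, top at z = 439 mm. It stands on four square legs, each 40×40 mm in cross-section, from z = 0 to the seat underside, each flush with a corner of the seat.

B is a spool: two coaxial disc flanges of radius 147 mm and thickness 24 mm, joined by a core cylinder of radius 72 mm and height 197 mm. The lower flange rests on z = 0 and the three cylinders share a vertical axis.

The spool is on top of the stool.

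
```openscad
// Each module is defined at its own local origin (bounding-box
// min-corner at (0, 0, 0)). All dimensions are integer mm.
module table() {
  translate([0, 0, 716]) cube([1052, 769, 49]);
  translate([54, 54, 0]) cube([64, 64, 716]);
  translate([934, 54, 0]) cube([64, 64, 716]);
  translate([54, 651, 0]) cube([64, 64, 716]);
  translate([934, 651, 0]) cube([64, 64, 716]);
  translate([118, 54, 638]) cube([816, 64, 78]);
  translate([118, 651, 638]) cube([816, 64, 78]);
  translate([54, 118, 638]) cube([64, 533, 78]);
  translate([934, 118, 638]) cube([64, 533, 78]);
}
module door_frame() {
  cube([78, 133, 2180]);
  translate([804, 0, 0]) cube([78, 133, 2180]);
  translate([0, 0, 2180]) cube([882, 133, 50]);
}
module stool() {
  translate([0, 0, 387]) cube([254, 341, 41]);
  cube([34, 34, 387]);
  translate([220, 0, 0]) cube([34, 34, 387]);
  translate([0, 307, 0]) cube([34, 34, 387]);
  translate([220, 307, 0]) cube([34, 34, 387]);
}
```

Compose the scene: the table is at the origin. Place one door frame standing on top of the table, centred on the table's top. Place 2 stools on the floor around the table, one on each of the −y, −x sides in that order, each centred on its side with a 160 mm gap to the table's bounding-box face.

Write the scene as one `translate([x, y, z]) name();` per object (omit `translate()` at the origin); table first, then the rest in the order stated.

table();
translate([85, 318, 765]) door_frame();
translate([399, -501, 0]) stool();
translate([-414, 214, 0]) stool();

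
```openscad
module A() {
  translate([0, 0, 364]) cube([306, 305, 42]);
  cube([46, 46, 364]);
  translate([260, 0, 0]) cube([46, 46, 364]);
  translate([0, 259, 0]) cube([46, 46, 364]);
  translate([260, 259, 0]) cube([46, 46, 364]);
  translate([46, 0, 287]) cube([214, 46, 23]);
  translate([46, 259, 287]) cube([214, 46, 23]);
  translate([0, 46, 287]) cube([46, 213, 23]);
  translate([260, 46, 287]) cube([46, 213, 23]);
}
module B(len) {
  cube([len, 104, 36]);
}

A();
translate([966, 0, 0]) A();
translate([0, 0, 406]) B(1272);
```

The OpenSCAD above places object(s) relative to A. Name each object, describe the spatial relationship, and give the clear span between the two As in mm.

A is a stool. B is a beam. A beam spans the tops of two stools. The clear span between the two stools is 660 mm.

Second stool starts at x = 966; first ends at x = 306; clear span = 966 − 306 = 660 mm.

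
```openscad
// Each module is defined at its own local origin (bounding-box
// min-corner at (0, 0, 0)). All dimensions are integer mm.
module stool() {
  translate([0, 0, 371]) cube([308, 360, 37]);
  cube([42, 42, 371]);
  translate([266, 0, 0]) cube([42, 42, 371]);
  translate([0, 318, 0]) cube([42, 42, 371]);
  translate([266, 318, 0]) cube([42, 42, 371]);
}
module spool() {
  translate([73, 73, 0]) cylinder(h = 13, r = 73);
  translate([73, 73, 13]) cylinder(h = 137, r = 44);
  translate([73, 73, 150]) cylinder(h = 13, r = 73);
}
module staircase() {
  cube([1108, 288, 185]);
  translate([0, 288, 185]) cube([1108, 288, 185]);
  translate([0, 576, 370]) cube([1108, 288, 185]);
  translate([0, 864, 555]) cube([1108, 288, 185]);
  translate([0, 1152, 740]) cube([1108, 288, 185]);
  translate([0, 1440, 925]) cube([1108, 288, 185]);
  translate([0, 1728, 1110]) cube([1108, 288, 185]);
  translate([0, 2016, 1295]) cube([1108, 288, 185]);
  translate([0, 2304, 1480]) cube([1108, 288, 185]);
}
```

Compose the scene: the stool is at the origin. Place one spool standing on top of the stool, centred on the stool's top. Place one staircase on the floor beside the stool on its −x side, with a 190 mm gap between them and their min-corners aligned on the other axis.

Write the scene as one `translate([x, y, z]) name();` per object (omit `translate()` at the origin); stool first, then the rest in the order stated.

stool();
translate([81, 107, 408]) spool();
translate([-1298, 0, 0]) staircase();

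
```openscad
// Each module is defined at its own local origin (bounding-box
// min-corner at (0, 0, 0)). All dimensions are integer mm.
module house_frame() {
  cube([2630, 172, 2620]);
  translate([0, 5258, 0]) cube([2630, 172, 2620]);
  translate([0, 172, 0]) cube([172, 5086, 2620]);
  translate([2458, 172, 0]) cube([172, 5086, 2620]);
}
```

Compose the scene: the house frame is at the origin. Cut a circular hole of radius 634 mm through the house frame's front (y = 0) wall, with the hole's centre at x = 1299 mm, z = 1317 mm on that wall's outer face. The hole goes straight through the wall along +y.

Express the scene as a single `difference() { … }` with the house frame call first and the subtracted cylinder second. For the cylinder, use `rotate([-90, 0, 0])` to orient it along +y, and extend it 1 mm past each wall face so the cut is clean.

difference() {
  house_frame();
  translate([1299, -1, 1317]) rotate([-90, 0, 0]) cylinder(h = 174, r = 634);
}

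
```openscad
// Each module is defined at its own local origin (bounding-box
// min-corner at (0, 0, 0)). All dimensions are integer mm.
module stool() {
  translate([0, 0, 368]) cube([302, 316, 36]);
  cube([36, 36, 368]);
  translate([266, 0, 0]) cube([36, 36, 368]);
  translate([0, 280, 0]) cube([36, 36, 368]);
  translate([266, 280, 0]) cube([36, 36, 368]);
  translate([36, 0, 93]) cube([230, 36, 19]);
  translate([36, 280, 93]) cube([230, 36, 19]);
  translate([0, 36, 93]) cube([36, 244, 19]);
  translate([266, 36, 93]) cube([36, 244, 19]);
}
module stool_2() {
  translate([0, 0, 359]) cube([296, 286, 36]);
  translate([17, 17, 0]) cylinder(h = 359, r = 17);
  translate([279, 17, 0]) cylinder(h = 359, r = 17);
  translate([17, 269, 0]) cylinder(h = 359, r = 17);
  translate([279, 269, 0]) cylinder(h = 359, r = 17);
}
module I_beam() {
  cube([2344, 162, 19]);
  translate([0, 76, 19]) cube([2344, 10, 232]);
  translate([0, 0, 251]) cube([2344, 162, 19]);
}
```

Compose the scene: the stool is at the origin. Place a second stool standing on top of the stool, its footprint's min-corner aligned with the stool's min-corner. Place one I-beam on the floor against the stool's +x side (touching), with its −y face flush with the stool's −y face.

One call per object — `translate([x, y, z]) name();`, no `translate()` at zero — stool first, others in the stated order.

stool();
translate([0, 0, 404]) stool_2();
translate([302, 0, 0]) I_beam();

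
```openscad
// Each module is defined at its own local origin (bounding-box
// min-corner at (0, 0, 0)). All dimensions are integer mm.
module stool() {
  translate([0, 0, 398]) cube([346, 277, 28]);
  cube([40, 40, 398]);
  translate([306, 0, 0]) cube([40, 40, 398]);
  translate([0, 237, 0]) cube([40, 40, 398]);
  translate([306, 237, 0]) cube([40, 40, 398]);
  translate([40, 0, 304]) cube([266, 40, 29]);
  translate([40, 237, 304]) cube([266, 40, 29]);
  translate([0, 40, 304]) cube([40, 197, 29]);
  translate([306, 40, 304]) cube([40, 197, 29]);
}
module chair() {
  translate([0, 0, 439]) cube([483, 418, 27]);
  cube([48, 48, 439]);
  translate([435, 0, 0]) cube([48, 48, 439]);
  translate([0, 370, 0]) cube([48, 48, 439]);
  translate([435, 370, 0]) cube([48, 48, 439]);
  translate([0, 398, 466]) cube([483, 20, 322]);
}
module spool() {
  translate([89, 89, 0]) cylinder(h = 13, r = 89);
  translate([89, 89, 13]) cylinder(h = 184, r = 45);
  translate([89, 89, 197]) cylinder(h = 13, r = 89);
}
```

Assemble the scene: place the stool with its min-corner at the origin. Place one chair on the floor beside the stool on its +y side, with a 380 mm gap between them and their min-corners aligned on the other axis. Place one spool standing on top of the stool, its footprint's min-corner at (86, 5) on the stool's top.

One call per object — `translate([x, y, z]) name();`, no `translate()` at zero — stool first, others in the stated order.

stool();
translate([0, 657, 0]) chair();
translate([86, 5, 426]) spool();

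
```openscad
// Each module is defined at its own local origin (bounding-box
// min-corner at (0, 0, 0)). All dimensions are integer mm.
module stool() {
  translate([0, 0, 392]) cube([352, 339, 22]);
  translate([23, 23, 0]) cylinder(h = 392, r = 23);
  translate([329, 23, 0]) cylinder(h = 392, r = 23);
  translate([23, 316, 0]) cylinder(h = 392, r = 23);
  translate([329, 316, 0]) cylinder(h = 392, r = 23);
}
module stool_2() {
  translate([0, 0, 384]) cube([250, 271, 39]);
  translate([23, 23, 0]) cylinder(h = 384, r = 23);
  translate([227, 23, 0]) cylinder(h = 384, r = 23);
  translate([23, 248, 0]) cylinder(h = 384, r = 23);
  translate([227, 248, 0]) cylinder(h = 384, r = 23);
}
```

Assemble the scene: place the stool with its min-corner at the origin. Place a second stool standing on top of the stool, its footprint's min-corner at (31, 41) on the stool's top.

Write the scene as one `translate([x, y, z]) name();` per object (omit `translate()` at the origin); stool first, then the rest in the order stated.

stool();
translate([31, 41, 414]) stool_2();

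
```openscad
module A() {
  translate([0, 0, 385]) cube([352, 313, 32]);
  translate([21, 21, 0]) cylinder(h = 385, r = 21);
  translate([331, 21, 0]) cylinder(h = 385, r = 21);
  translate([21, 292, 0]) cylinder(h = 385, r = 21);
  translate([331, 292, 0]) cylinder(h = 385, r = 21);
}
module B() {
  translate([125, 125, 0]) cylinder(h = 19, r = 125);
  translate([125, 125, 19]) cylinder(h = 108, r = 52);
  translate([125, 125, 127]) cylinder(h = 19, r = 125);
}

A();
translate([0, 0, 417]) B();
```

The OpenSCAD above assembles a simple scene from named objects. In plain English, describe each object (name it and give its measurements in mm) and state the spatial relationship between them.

A is a four-legged stool. The seat is a 352×313×32 mm slab whose top surface is at z = 417 mm; four round legs, each 42 mm in diameter, run from the floor (z = 0) to the underside of the seat, each leg's axis is inset half a diameter from the nearest pair of seat edges (so the leg's bounding box is flush with the corner).

B is a spool: two coaxial disc flanges of radius 125 mm and thickness 19 mm, joined by a core cylinder of radius 52 mm and height 108 mm. The lower flange rests on z = 0 and the three cylinders share a vertical axis.

The spool is on top of the stool.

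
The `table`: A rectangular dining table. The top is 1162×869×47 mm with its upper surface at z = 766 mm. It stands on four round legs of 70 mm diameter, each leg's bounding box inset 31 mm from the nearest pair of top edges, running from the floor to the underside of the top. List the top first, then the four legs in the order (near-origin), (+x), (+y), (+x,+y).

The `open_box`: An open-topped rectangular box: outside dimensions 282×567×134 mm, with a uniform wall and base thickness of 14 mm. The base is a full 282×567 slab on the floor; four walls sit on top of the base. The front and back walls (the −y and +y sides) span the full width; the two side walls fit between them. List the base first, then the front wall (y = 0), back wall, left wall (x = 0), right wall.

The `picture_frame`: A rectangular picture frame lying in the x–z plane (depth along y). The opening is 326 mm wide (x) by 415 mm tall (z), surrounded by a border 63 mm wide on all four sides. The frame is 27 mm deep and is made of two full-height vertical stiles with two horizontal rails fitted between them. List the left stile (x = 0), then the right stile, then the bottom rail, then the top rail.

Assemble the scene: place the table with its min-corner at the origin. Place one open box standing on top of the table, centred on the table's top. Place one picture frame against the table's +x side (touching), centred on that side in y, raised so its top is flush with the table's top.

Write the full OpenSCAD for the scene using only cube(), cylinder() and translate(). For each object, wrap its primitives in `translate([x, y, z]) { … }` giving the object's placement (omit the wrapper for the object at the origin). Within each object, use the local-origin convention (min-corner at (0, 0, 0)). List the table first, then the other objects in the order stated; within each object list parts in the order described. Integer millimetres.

translate([0, 0, 719]) cube([1162, 869, 47]);
translate([66, 66, 0]) cylinder(h = 719, r = 35);
translate([1096, 66, 0]) cylinder(h = 719, r = 35);
translate([66, 803, 0]) cylinder(h = 719, r = 35);
translate([1096, 803, 0]) cylinder(h = 719, r = 35);
translate([440, 151, 766]) {
  cube([282, 567, 14]);
  translate([0, 0, 14]) cube([282, 14, 120]);
  translate([0, 553, 14]) cube([282, 14, 120]);
  translate([0, 14, 14]) cube([14, 539, 120]);
  translate([268, 14, 14]) cube([14, 539, 120]);
}
translate([1162, 421, 225]) {
  cube([63, 27, 541]);
  translate([389, 0, 0]) cube([63, 27, 541]);
  translate([63, 0, 0]) cube([326, 27, 63]);
  translate([63, 0, 478]) cube([326, 27, 63]);
}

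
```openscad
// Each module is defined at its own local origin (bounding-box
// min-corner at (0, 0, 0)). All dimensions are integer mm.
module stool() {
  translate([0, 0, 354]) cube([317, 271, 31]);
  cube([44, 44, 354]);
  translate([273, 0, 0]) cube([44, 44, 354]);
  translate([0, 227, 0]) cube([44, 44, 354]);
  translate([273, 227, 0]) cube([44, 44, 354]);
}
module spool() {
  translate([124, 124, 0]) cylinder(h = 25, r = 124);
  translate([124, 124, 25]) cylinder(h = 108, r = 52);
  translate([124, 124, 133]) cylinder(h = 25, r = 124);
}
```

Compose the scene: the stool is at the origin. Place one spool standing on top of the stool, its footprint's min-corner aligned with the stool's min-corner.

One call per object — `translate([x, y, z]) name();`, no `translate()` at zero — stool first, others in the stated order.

stool();
translate([0, 0, 385]) spool();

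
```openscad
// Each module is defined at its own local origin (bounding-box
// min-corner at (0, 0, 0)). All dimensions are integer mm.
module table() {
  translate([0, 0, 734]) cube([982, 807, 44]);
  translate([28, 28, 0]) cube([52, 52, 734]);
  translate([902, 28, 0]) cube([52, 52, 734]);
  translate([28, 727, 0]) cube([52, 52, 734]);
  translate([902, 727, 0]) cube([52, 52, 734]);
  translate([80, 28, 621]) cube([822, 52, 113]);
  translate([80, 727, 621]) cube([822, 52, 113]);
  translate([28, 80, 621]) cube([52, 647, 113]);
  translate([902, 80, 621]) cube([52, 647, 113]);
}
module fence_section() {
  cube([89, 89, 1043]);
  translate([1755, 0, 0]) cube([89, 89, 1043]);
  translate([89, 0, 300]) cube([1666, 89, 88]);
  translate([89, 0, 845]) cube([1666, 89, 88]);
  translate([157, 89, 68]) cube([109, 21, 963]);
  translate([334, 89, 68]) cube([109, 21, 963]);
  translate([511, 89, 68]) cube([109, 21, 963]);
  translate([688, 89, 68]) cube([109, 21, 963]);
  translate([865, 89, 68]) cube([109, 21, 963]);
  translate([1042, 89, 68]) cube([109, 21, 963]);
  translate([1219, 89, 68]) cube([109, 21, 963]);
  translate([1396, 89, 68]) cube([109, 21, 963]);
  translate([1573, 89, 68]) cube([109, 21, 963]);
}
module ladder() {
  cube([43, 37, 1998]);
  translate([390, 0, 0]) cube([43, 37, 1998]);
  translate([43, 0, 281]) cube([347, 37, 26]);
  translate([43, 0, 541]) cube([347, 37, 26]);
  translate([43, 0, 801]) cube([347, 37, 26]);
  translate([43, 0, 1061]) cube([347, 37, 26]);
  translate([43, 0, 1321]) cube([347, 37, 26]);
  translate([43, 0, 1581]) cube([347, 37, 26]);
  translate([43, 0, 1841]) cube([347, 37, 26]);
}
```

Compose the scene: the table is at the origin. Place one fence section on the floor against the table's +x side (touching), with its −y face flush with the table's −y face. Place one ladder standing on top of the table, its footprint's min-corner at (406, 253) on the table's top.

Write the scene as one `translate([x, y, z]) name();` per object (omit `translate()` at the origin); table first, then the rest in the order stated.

table();
translate([982, 0, 0]) fence_section();
translate([406, 253, 778]) ladder();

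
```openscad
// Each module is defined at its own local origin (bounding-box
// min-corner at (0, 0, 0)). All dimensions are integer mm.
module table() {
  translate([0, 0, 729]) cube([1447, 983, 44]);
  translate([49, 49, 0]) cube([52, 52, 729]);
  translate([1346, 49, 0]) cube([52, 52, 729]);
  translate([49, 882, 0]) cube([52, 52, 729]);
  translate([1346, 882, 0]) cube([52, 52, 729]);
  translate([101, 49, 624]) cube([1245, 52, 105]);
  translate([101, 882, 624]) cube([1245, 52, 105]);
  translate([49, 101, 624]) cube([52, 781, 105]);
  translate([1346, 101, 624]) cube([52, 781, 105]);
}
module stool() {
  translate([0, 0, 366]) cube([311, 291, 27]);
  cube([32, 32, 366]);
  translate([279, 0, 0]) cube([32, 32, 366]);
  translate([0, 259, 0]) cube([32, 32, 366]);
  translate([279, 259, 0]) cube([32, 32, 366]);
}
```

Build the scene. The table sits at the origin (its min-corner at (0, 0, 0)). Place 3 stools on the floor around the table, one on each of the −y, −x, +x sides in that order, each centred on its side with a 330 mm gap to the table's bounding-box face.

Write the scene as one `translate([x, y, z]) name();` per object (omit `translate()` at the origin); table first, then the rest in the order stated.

table();
translate([568, -621, 0]) stool();
translate([-641, 346, 0]) stool();
translate([1777, 346, 0]) stool();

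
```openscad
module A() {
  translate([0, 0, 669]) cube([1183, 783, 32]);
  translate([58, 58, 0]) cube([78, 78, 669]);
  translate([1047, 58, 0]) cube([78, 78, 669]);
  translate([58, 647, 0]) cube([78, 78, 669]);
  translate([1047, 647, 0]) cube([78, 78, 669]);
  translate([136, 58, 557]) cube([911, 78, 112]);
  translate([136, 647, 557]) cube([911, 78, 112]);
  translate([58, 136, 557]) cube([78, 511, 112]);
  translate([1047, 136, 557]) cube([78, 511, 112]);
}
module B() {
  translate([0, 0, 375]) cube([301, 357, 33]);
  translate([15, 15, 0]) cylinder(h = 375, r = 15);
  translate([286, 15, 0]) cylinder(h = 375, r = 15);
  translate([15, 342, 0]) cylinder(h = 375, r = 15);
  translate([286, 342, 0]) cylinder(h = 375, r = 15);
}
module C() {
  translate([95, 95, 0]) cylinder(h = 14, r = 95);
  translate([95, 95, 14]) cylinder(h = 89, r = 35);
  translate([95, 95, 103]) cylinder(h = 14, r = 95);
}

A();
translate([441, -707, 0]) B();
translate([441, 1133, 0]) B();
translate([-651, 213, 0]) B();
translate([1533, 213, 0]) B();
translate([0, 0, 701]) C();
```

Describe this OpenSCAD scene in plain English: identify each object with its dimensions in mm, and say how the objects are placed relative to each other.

A is a table: top 1183 mm (x) × 783 mm (y), 32 mm thick, upper face at z = 701 mm, on four 78×78 mm square legs, each inset 58 mm from the nearest pair of top edges, running from z = 0 to the bottom of the top. Four apron rails, 78 mm thick and 112 mm tall, run between adjacent legs with their top edges flush with the underside of the top and their outer faces flush with the legs' outer faces.

B is a simple wooden stool: a rectangular seat 301 mm (x) by 357 mm (y), 33 mm thick, top face at z = 408 mm, on four round legs, each 30 mm in diameter. The legs rest on z = 0, each leg's axis is inset half a diameter from the nearest pair of seat edges (so the leg's bounding box is flush with the corner).

C is a spool: two coaxial disc flanges of radius 95 mm and thickness 14 mm, joined by a core cylinder of radius 35 mm and height 89 mm. The lower flange rests on z = 0 and the three cylinders share a vertical axis.

Four stools sit around the table at the −y, +y, −x, +x sides. The spool is on top of the table.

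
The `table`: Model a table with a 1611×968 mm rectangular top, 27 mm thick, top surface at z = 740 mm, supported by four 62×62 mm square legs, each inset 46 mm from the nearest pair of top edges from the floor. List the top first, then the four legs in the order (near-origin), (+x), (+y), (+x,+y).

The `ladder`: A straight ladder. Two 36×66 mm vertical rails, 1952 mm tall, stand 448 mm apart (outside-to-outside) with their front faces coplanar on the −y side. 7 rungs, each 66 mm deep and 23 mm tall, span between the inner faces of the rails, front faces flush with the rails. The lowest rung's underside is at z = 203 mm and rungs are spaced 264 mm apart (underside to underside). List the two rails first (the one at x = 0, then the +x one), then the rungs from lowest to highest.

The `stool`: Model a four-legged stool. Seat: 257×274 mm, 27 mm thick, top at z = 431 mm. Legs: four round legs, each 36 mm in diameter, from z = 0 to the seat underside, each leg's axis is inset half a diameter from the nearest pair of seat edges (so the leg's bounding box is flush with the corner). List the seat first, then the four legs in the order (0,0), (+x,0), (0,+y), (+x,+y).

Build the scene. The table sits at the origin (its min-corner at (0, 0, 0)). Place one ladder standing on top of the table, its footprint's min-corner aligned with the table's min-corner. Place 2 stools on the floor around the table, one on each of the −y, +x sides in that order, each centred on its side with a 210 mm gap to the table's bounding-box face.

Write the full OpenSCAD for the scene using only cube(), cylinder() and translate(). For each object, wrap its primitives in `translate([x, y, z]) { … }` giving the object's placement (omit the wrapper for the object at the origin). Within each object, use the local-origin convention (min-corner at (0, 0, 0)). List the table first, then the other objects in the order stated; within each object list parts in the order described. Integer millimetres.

translate([0, 0, 713]) cube([1611, 968, 27]);
translate([46, 46, 0]) cube([62, 62, 713]);
translate([1503, 46, 0]) cube([62, 62, 713]);
translate([46, 860, 0]) cube([62, 62, 713]);
translate([1503, 860, 0]) cube([62, 62, 713]);
translate([0, 0, 740]) {
  cube([36, 66, 1952]);
  translate([412, 0, 0]) cube([36, 66, 1952]);
  translate([36, 0, 203]) cube([376, 66, 23]);
  translate([36, 0, 467]) cube([376, 66, 23]);
  translate([36, 0, 731]) cube([376, 66, 23]);
  translate([36, 0, 995]) cube([376, 66, 23]);
  translate([36, 0, 1259]) cube([376, 66, 23]);
  translate([36, 0, 1523]) cube([376, 66, 23]);
  translate([36, 0, 1787]) cube([376, 66, 23]);
}
translate([677, -484, 0]) {
  translate([0, 0, 404]) cube([257, 274, 27]);
  translate([18, 18, 0]) cylinder(h = 404, r = 18);
  translate([239, 18, 0]) cylinder(h = 404, r = 18);
  translate([18, 256, 0]) cylinder(h = 404, r = 18);
  translate([239, 256, 0]) cylinder(h = 404, r = 18);
}
translate([1821, 347, 0]) {
  translate([0, 0, 404]) cube([257, 274, 27]);
  translate([18, 18, 0]) cylinder(h = 404, r = 18);
  translate([239, 18, 0]) cylinder(h = 404, r = 18);
  translate([18, 256, 0]) cylinder(h = 404, r = 18);
  translate([239, 256, 0]) cylinder(h = 404, r = 18);
}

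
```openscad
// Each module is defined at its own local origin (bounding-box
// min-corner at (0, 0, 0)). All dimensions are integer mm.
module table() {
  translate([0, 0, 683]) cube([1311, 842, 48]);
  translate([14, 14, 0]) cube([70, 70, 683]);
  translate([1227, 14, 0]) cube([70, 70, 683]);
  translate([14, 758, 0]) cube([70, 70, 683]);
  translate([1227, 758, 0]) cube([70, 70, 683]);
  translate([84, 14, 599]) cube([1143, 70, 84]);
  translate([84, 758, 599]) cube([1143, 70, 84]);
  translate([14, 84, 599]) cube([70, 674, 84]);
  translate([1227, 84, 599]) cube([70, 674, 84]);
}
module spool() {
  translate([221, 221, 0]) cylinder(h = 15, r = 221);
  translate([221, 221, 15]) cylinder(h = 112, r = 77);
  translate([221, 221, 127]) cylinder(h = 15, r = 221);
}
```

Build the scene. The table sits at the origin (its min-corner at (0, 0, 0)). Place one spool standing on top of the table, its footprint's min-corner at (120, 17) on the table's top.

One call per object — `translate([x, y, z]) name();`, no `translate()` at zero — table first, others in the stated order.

table();
translate([120, 17, 731]) spool();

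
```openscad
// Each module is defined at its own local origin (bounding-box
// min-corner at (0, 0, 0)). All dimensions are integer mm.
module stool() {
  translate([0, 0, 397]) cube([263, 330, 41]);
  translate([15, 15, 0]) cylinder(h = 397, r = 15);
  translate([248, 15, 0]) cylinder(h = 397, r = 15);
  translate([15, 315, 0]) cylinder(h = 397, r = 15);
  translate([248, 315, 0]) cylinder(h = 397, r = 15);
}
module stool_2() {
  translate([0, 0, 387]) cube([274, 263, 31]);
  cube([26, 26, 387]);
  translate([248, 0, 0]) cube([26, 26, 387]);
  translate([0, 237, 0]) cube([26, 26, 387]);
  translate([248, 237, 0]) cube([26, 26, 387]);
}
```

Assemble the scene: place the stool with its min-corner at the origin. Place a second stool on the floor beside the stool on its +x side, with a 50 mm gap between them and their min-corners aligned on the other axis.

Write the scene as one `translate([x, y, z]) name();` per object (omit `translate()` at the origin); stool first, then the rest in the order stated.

stool();
translate([313, 0, 0]) stool_2();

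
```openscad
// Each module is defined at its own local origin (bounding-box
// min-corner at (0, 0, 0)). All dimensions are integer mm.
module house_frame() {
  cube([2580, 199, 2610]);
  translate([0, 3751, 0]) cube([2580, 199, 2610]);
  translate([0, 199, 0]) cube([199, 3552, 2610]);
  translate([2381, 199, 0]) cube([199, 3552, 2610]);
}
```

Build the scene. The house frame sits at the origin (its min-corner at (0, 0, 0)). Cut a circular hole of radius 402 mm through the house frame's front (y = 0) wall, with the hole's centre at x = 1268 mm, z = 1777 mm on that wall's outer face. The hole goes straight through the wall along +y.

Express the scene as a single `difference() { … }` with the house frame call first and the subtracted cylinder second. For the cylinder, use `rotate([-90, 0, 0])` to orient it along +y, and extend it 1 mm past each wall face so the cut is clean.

difference() {
  house_frame();
  translate([1268, -1, 1777]) rotate([-90, 0, 0]) cylinder(h = 201, r = 402);
}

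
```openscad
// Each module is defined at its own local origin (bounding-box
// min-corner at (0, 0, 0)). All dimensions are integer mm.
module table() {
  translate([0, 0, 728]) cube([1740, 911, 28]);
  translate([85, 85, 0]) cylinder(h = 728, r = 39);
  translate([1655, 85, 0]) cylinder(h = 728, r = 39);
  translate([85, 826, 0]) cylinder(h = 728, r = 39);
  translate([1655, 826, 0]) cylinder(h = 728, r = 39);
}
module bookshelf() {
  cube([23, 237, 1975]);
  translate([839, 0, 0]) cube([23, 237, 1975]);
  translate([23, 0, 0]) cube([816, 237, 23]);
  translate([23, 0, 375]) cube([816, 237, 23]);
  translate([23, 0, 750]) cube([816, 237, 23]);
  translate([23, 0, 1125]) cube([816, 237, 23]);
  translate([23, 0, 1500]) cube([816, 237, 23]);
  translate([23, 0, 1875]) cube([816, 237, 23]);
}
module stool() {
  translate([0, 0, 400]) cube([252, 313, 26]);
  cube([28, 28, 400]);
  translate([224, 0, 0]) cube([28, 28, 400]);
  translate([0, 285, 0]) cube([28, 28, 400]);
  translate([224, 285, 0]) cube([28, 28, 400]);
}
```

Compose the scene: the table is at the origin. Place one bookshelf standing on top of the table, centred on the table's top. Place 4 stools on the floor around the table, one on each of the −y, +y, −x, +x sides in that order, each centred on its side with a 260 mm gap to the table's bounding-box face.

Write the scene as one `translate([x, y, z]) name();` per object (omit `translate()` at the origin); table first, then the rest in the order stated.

table();
translate([439, 337, 756]) bookshelf();
translate([744, -573, 0]) stool();
translate([744, 1171, 0]) stool();
translate([-512, 299, 0]) stool();
translate([2000, 299, 0]) stool();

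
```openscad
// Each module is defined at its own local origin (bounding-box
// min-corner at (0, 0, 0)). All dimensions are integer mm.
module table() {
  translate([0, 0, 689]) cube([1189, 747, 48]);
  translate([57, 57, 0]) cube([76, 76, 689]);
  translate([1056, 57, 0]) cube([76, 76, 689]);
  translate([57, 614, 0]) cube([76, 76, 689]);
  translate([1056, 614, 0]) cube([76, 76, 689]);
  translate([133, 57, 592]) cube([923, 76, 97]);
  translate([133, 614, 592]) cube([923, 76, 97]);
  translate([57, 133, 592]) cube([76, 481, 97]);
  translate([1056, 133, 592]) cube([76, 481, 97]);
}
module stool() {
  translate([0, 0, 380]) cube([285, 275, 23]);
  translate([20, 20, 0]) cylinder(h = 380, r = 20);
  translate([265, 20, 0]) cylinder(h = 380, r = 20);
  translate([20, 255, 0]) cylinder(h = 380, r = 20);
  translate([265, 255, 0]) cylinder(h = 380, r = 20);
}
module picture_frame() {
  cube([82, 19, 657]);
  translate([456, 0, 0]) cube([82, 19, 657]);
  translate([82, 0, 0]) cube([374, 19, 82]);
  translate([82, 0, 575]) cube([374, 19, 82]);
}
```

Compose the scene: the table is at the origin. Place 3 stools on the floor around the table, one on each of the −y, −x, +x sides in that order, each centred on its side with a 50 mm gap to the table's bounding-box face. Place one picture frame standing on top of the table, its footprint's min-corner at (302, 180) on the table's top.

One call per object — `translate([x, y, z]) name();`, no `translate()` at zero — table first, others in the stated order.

table();
translate([452, -325, 0]) stool();
translate([-335, 236, 0]) stool();
translate([1239, 236, 0]) stool();
translate([302, 180, 737]) picture_frame();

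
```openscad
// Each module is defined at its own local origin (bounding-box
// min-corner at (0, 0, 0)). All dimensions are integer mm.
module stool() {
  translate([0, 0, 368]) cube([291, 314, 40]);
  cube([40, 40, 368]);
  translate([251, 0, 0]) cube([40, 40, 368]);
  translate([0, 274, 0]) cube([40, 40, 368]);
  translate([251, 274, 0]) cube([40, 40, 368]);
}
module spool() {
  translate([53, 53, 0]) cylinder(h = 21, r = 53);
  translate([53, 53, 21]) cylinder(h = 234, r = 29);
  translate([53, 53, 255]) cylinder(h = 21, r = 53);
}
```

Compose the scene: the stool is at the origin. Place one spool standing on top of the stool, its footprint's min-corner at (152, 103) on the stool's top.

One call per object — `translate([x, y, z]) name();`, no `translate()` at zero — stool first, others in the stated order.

stool();
translate([152, 103, 408]) spool();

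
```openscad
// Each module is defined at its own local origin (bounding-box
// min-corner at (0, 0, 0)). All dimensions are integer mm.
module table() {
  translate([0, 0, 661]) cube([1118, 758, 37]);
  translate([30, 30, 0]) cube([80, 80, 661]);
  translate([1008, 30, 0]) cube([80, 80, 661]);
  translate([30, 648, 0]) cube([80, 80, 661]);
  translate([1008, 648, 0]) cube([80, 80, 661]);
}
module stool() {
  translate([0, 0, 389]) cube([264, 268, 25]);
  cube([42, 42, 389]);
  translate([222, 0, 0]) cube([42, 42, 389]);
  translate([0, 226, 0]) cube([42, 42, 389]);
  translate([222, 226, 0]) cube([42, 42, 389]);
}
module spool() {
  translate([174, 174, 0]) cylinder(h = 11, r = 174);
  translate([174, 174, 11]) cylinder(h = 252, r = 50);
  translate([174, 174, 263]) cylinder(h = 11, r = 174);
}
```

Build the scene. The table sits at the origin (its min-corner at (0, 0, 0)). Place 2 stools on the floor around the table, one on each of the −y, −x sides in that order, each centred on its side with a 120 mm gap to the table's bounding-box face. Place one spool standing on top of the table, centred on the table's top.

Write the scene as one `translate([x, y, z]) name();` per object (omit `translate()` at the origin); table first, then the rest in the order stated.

table();
translate([427, -388, 0]) stool();
translate([-384, 245, 0]) stool();
translate([385, 205, 698]) spool();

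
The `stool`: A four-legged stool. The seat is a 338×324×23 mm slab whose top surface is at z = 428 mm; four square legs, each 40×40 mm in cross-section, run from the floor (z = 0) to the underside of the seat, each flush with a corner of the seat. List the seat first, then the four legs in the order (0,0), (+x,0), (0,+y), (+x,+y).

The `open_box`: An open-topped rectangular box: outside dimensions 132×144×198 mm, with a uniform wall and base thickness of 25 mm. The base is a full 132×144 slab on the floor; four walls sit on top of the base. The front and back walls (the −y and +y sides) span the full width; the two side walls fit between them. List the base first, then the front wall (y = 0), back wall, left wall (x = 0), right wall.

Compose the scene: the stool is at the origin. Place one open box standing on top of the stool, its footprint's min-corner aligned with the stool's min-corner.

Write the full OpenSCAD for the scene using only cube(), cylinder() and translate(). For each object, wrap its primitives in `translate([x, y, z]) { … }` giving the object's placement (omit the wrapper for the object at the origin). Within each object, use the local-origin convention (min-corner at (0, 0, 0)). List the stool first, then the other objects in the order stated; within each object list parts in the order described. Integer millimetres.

translate([0, 0, 405]) cube([338, 324, 23]);
cube([40, 40, 405]);
translate([298, 0, 0]) cube([40, 40, 405]);
translate([0, 284, 0]) cube([40, 40, 405]);
translate([298, 284, 0]) cube([40, 40, 405]);
translate([0, 0, 428]) {
  cube([132, 144, 25]);
  translate([0, 0, 25]) cube([132, 25, 173]);
  translate([0, 119, 25]) cube([132, 25, 173]);
  translate([0, 25, 25]) cube([25, 94, 173]);
  translate([107, 25, 25]) cube([25, 94, 173]);
}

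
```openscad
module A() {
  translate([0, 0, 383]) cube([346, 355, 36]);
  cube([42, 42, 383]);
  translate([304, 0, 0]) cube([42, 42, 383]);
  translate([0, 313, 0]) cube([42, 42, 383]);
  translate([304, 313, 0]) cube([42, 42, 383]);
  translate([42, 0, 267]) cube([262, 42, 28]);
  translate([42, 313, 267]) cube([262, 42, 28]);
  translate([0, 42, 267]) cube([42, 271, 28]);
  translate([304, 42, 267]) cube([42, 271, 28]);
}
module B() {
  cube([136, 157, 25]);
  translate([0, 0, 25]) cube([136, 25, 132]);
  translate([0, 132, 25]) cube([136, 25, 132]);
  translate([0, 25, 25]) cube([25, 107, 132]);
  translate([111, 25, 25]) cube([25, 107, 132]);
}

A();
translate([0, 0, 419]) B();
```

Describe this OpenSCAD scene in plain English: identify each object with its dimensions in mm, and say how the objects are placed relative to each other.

A is a simple wooden stool: a rectangular seat 346 mm (x) by 355 mm (y), 36 mm thick, top face at z = 419 mm, on four square legs, each 42×42 mm in cross-section. The legs rest on z = 0, each flush with a corner of the seat. Four stretchers, 42 mm wide and 28 mm tall, connect adjacent legs with their undersides at z = 267 mm, each running between the inner faces of the legs it joins and aligned with the legs' outer faces on the other axis.

B is an open-topped rectangular box: outside dimensions 136×157×157 mm, with a uniform wall and base thickness of 25 mm. The base is a full 136×157 slab on the floor; four walls sit on top of the base. The front and back walls (the −y and +y sides) span the full width; the two side walls fit between them.

The open box is on top of the stool.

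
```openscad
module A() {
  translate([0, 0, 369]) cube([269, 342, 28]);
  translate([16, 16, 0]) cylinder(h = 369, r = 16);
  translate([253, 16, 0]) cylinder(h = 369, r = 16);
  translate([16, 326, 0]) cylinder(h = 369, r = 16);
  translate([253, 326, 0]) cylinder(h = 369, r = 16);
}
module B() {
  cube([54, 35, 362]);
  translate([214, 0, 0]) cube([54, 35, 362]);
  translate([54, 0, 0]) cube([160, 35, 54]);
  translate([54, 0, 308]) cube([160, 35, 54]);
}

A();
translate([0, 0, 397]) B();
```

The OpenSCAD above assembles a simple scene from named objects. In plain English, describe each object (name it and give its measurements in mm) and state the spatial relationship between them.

A is a four-legged stool. The seat is a 269×342×28 mm slab whose top surface is at z = 397 mm; four round legs, each 32 mm in diameter, run from the floor (z = 0) to the underside of the seat, each leg's axis is inset half a diameter from the nearest pair of seat edges (so the leg's bounding box is flush with the corner).

B is a picture frame with a 160×254 mm rectangular opening (x by z) and a uniform 54 mm border on every side. Frame depth is 35 mm along y. It is built from two vertical stiles running the full outside height and two horizontal rails spanning the gap between the stiles.

The picture frame is on top of the stool.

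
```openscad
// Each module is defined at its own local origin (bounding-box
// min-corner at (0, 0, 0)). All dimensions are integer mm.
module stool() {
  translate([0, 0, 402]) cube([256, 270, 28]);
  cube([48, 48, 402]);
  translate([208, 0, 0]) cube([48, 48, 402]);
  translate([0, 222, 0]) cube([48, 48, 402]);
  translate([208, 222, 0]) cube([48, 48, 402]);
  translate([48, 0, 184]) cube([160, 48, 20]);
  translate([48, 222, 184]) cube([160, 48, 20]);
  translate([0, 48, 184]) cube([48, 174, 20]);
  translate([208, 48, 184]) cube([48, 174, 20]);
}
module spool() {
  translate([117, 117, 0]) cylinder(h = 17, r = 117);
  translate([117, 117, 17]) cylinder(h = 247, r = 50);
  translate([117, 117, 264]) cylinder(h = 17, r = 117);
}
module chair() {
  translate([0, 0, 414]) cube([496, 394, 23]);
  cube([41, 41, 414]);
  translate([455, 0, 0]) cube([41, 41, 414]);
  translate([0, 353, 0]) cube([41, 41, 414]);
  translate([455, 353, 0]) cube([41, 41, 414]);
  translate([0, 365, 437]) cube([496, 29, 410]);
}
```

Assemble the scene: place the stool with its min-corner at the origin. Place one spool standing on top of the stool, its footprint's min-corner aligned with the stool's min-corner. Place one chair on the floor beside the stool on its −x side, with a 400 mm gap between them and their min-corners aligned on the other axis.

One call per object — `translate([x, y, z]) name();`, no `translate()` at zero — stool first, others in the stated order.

stool();
translate([0, 0, 430]) spool();
translate([-896, 0, 0]) chair();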